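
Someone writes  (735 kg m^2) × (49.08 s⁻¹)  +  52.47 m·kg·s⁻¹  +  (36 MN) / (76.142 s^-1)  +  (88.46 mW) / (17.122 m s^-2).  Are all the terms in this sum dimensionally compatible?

Dimensions:
  (735 kg m^2) × (49.08 s⁻¹):  [kg·m²] · [s⁻¹] = kg·m²·s⁻¹
  52.47 m·kg·s⁻¹:  kg·m·s⁻¹
  (36 MN) / (76.142 s^-1):  [kg·m·s⁻²] / [s⁻¹] = kg·m·s⁻¹
  (88.46 mW) / (17.122 m s^-2):  [kg·m²·s⁻³] / [m·s⁻²] = kg·m·s⁻¹
The terms do not share a single dimension (kg·m²·s⁻¹ vs kg·m·s⁻¹).

No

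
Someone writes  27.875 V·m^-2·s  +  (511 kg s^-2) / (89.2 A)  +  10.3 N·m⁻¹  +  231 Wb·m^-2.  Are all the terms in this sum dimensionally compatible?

Work out the base dimensions of each:
  27.875 V·m^-2·s:  V·s·m⁻² = J·C⁻¹·s·m⁻² = kg·s⁻²·A⁻¹
  (511 kg s^-2) / (89.2 A):  [kg·s⁻²] / [A] = kg·s⁻²·A⁻¹
  10.3 N·m⁻¹:  N·m⁻¹ = kg·m·s⁻²·m⁻¹ = kg·s⁻²
  231 Wb·m^-2:  Wb·m⁻² = V·s·m⁻² = kg·s⁻²·A⁻¹
The terms do not share a single dimension (kg·s⁻² vs kg·s⁻²·A⁻¹).

No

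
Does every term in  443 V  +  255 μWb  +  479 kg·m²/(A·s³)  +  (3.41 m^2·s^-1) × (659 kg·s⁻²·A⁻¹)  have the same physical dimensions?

No

In SI base units:
  443 V:  V = J·C⁻¹ = kg·m²·s⁻³·A⁻¹
  255 μWb:  Wb = V·s = kg·m²·s⁻²·A⁻¹
  479 kg·m²/(A·s³):  kg·m²·s⁻³·A⁻¹
  (3.41 m^2·s^-1) × (659 kg·s⁻²·A⁻¹):  [m²·s⁻¹] · [kg·s⁻²·A⁻¹] = kg·m²·s⁻³·A⁻¹
The terms do not share a single dimension (kg·m²·s⁻²·A⁻¹ vs kg·m²·s⁻³·A⁻¹).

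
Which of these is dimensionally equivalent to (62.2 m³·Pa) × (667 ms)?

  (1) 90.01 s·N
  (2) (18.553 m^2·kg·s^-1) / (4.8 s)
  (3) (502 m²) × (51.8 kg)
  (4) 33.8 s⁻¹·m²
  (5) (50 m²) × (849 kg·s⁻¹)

Reference: [kg·m²·s⁻²] · [s] = kg·m²·s⁻¹.
Each option:
  (1) N·s = kg·m·s⁻²·s = kg·m·s⁻¹
  (2) [kg·m²·s⁻¹] / [s] = kg·m²·s⁻²
  (3) [m²] · [kg] = kg·m²
  (4) m²·s⁻¹
  (5) [m²] · [kg·s⁻¹] = kg·m²·s⁻¹  ← same
Only (5) matches kg·m²·s⁻¹.

(5)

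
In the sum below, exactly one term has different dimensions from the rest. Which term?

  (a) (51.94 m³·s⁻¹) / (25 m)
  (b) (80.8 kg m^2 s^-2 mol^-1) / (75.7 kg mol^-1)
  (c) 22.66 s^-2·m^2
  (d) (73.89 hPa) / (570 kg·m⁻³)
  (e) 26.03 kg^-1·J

Dimensions:
  (a) [m³·s⁻¹] / [m] = m²·s⁻¹
  (b) [kg·m²·s⁻²·mol⁻¹] / [kg·mol⁻¹] = m²·s⁻²
  (c) m²·s⁻²
  (d) [kg·m⁻¹·s⁻²] / [kg·m⁻³] = m²·s⁻²
  (e) J·kg⁻¹ = N·m·kg⁻¹ = m²·s⁻²
All reduce to m²·s⁻² except (a), which is m²·s⁻¹.

(a)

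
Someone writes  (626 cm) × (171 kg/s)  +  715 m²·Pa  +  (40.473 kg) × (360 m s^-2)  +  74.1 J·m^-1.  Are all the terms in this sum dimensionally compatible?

No

Reduce each to base SI dimensions:
  (626 cm) × (171 kg/s):  [m] · [kg·s⁻¹] = kg·m·s⁻¹
  715 m²·Pa:  Pa·m² = N·m⁻²·m² = kg·m·s⁻²
  (40.473 kg) × (360 m s^-2):  [kg] · [m·s⁻²] = kg·m·s⁻²
  74.1 J·m^-1:  J·m⁻¹ = N·m·m⁻¹ = kg·m·s⁻²
The terms do not share a single dimension (kg·m·s⁻² vs kg·m·s⁻¹).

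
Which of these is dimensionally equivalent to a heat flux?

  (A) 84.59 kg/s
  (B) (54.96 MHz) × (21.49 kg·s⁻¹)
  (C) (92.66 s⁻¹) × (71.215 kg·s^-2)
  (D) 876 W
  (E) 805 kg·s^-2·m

(C)

Reference: [heat flux] = kg·s⁻³.
Each option:
  (A) kg·s⁻¹
  (B) [s⁻¹] · [kg·s⁻¹] = kg·s⁻²
  (C) [s⁻¹] · [kg·s⁻²] = kg·s⁻³  ← same
  (D) W = J·s⁻¹ = kg·m²·s⁻³
  (E) kg·m·s⁻²
Only (C) matches kg·s⁻³.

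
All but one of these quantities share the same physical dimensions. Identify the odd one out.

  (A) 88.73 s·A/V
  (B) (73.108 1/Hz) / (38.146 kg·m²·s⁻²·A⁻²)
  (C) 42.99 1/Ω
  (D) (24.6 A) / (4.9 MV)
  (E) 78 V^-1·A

Reduce each to base SI dimensions:
  (A) A·s·V⁻¹ = A·s·(J·C⁻¹)⁻¹ = kg⁻¹·m⁻²·s⁴·A²
  (B) [s] / [kg·m²·s⁻²·A⁻²] = kg⁻¹·m⁻²·s³·A²
  (C) Ω⁻¹ = (V·A⁻¹)⁻¹ = kg⁻¹·m⁻²·s³·A²
  (D) [A] / [kg·m²·s⁻³·A⁻¹] = kg⁻¹·m⁻²·s³·A²
  (E) A·V⁻¹ = A·(J·C⁻¹)⁻¹ = kg⁻¹·m⁻²·s³·A²
All reduce to kg⁻¹·m⁻²·s³·A² except (A), which is kg⁻¹·m⁻²·s⁴·A².

(A)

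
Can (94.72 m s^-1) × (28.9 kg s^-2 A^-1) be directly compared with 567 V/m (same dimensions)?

In SI base units:
  (94.72 m s^-1) × (28.9 kg s^-2 A^-1):  [m·s⁻¹] · [kg·s⁻²·A⁻¹] = kg·m·s⁻³·A⁻¹
  567 V/m:  V·m⁻¹ = J·C⁻¹·m⁻¹ = kg·m·s⁻³·A⁻¹
Both are kg·m·s⁻³·A⁻¹, so they have the same dimensions and can be added.

Yes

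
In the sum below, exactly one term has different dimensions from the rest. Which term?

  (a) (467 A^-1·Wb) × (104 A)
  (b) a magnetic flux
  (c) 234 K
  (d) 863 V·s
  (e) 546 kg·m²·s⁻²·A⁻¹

(c)

Reduce each to base SI dimensions:
  (a) [kg·m²·s⁻²·A⁻²] · [A] = kg·m²·s⁻²·A⁻¹
  (b) [magnetic flux] = kg·m²·s⁻²·A⁻¹
  (c) K
  (d) V·s = J·C⁻¹·s = kg·m²·s⁻²·A⁻¹
  (e) kg·m²·s⁻²·A⁻¹
All reduce to kg·m²·s⁻²·A⁻¹ except (c), which is K.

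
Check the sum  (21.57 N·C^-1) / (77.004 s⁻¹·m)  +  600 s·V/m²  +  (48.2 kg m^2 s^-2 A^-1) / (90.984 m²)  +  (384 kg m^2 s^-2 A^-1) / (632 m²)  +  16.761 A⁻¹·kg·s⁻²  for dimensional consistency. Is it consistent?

Reduce each to base SI dimensions:
  (21.57 N·C^-1) / (77.004 s⁻¹·m):  [kg·m·s⁻³·A⁻¹] / [m·s⁻¹] = kg·s⁻²·A⁻¹
  600 s·V/m²:  V·s·m⁻² = J·C⁻¹·s·m⁻² = kg·s⁻²·A⁻¹
  (48.2 kg m^2 s^-2 A^-1) / (90.984 m²):  [kg·m²·s⁻²·A⁻¹] / [m²] = kg·s⁻²·A⁻¹
  (384 kg m^2 s^-2 A^-1) / (632 m²):  [kg·m²·s⁻²·A⁻¹] / [m²] = kg·s⁻²·A⁻¹
  16.761 A⁻¹·kg·s⁻²:  kg·s⁻²·A⁻¹
Every term reduces to kg·s⁻²·A⁻¹.

Yes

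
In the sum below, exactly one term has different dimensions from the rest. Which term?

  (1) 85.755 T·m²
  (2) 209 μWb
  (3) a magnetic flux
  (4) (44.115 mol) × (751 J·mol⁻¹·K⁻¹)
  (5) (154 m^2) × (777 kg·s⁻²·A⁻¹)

(4)

Expand each in SI base units:
  (1) T·m² = Wb·m⁻²·m² = kg·m²·s⁻²·A⁻¹
  (2) Wb = V·s = kg·m²·s⁻²·A⁻¹
  (3) [magnetic flux] = kg·m²·s⁻²·A⁻¹
  (4) [mol] · [kg·m²·s⁻²·K⁻¹·mol⁻¹] = kg·m²·s⁻²·K⁻¹
  (5) [m²] · [kg·s⁻²·A⁻¹] = kg·m²·s⁻²·A⁻¹
All reduce to kg·m²·s⁻²·A⁻¹ except (4), which is kg·m²·s⁻²·K⁻¹.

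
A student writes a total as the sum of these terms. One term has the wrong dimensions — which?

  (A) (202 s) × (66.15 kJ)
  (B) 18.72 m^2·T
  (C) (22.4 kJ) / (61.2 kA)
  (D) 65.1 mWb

Work out the base dimensions of each:
  (A) [s] · [kg·m²·s⁻²] = kg·m²·s⁻¹
  (B) T·m² = Wb·m⁻²·m² = kg·m²·s⁻²·A⁻¹
  (C) [kg·m²·s⁻²] / [A] = kg·m²·s⁻²·A⁻¹
  (D) Wb = V·s = kg·m²·s⁻²·A⁻¹
All reduce to kg·m²·s⁻²·A⁻¹ except (A), which is kg·m²·s⁻¹.

(A)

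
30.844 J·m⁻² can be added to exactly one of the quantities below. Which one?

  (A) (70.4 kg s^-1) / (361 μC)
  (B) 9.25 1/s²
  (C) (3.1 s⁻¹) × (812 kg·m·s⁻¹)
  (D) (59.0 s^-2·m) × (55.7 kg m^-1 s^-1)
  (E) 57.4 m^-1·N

(E)

Reference: J·m⁻² = N·m·m⁻² = kg·s⁻².
Each option:
  (A) [kg·s⁻¹] / [s·A] = kg·s⁻²·A⁻¹
  (B) s⁻²
  (C) [s⁻¹] · [kg·m·s⁻¹] = kg·m·s⁻²
  (D) [m·s⁻²] · [kg·m⁻¹·s⁻¹] = kg·s⁻³
  (E) N·m⁻¹ = kg·m·s⁻²·m⁻¹ = kg·s⁻²  ← same
Only (E) matches kg·s⁻².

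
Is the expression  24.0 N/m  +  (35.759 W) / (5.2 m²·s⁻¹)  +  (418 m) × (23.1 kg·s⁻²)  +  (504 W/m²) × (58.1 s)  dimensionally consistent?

No

Work out the base dimensions of each:
  24.0 N/m:  N·m⁻¹ = kg·m·s⁻²·m⁻¹ = kg·s⁻²
  (35.759 W) / (5.2 m²·s⁻¹):  [kg·m²·s⁻³] / [m²·s⁻¹] = kg·s⁻²
  (418 m) × (23.1 kg·s⁻²):  [m] · [kg·s⁻²] = kg·m·s⁻²
  (504 W/m²) × (58.1 s):  [kg·s⁻³] · [s] = kg·s⁻²
The terms do not share a single dimension (kg·m·s⁻² vs kg·s⁻²).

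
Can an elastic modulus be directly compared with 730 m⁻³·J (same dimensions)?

Reduce each to base SI dimensions:
  an elastic modulus:  [elastic modulus] = kg·m⁻¹·s⁻²
  730 m⁻³·J:  J·m⁻³ = N·m·m⁻³ = kg·m⁻¹·s⁻²
Both are kg·m⁻¹·s⁻², so they have the same dimensions and can be added.

Yes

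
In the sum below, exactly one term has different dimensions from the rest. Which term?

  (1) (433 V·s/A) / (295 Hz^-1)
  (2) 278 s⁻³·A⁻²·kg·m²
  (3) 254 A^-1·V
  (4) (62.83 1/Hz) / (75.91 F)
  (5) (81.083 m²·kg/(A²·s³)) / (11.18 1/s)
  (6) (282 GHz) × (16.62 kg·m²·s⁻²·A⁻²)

(5)

In SI base units:
  (1) [kg·m²·s⁻²·A⁻²] / [s] = kg·m²·s⁻³·A⁻²
  (2) kg·m²·s⁻³·A⁻²
  (3) V·A⁻¹ = J·C⁻¹·A⁻¹ = kg·m²·s⁻³·A⁻²
  (4) [s] / [kg⁻¹·m⁻²·s⁴·A²] = kg·m²·s⁻³·A⁻²
  (5) [kg·m²·s⁻³·A⁻²] / [s⁻¹] = kg·m²·s⁻²·A⁻²
  (6) [s⁻¹] · [kg·m²·s⁻²·A⁻²] = kg·m²·s⁻³·A⁻²
All reduce to kg·m²·s⁻³·A⁻² except (5), which is kg·m²·s⁻²·A⁻².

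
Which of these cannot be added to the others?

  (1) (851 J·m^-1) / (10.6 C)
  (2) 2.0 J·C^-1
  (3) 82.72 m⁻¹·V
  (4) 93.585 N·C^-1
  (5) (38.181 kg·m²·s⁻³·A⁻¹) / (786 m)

(2)

In SI base units:
  (1) [kg·m·s⁻²] / [s·A] = kg·m·s⁻³·A⁻¹
  (2) J·C⁻¹ = N·m·(s·A)⁻¹ = kg·m²·s⁻³·A⁻¹
  (3) V·m⁻¹ = J·C⁻¹·m⁻¹ = kg·m·s⁻³·A⁻¹
  (4) N·C⁻¹ = kg·m·s⁻²·(s·A)⁻¹ = kg·m·s⁻³·A⁻¹
  (5) [kg·m²·s⁻³·A⁻¹] / [m] = kg·m·s⁻³·A⁻¹
All reduce to kg·m·s⁻³·A⁻¹ except (2), which is kg·m²·s⁻³·A⁻¹.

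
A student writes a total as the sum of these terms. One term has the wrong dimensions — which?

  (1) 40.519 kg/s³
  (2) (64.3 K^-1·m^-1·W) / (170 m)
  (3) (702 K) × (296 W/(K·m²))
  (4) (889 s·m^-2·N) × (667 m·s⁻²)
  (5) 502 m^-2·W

Expand each in SI base units:
  (1) kg·s⁻³
  (2) [kg·m·s⁻³·K⁻¹] / [m] = kg·s⁻³·K⁻¹
  (3) [K] · [kg·s⁻³·K⁻¹] = kg·s⁻³
  (4) [kg·m⁻¹·s⁻¹] · [m·s⁻²] = kg·s⁻³
  (5) W·m⁻² = J·s⁻¹·m⁻² = kg·s⁻³
All reduce to kg·s⁻³ except (2), which is kg·s⁻³·K⁻¹.

(2)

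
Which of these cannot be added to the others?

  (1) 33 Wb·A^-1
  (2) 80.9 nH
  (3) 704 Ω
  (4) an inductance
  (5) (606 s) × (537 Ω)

(3)

Dimensions:
  (1) Wb·A⁻¹ = V·s·A⁻¹ = kg·m²·s⁻²·A⁻²
  (2) H = V·s·A⁻¹ = kg·m²·s⁻²·A⁻²
  (3) Ω = V·A⁻¹ = kg·m²·s⁻³·A⁻²
  (4) [inductance] = kg·m²·s⁻²·A⁻²
  (5) [s] · [kg·m²·s⁻³·A⁻²] = kg·m²·s⁻²·A⁻²
All reduce to kg·m²·s⁻²·A⁻² except (3), which is kg·m²·s⁻³·A⁻².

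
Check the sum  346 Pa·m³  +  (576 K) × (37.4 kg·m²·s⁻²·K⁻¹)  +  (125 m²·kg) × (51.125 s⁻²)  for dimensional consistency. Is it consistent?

Yes

Reduce each to base SI dimensions:
  346 Pa·m³:  Pa·m³ = N·m⁻²·m³ = kg·m²·s⁻²
  (576 K) × (37.4 kg·m²·s⁻²·K⁻¹):  [K] · [kg·m²·s⁻²·K⁻¹] = kg·m²·s⁻²
  (125 m²·kg) × (51.125 s⁻²):  [kg·m²] · [s⁻²] = kg·m²·s⁻²
Every term reduces to kg·m²·s⁻².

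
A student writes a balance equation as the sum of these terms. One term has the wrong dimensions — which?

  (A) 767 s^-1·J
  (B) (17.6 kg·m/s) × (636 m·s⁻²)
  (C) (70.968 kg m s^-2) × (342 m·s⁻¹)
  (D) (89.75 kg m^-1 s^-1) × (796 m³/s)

(D)

Expand each in SI base units:
  (A) J·s⁻¹ = N·m·s⁻¹ = kg·m²·s⁻³
  (B) [kg·m·s⁻¹] · [m·s⁻²] = kg·m²·s⁻³
  (C) [kg·m·s⁻²] · [m·s⁻¹] = kg·m²·s⁻³
  (D) [kg·m⁻¹·s⁻¹] · [m³·s⁻¹] = kg·m²·s⁻²
All reduce to kg·m²·s⁻³ except (D), which is kg·m²·s⁻².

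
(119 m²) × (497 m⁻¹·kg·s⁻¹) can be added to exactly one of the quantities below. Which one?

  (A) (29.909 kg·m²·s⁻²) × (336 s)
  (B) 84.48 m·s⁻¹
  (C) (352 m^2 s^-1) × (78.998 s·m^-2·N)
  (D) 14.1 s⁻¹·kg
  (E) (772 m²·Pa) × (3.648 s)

Reference: [m²] · [kg·m⁻¹·s⁻¹] = kg·m·s⁻¹.
Each option:
  (A) [kg·m²·s⁻²] · [s] = kg·m²·s⁻¹
  (B) m·s⁻¹
  (C) [m²·s⁻¹] · [kg·m⁻¹·s⁻¹] = kg·m·s⁻²
  (D) kg·s⁻¹
  (E) [kg·m·s⁻²] · [s] = kg·m·s⁻¹  ← same
Only (E) matches kg·m·s⁻¹.

(E)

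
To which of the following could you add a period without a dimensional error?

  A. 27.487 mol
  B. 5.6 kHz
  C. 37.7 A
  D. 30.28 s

Reference: [period] = s.
Each option:
  A. mol
  B. Hz = s⁻¹
  C. A
  D. s  ← same
Only D. matches s.

D.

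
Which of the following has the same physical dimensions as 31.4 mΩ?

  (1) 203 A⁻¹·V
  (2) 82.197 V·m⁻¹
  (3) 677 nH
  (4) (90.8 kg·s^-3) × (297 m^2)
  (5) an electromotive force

(1)

Reference: Ω = V·A⁻¹ = kg·m²·s⁻³·A⁻².
Each option:
  (1) V·A⁻¹ = J·C⁻¹·A⁻¹ = kg·m²·s⁻³·A⁻²  ← same
  (2) V·m⁻¹ = J·C⁻¹·m⁻¹ = kg·m·s⁻³·A⁻¹
  (3) H = V·s·A⁻¹ = kg·m²·s⁻²·A⁻²
  (4) [kg·s⁻³] · [m²] = kg·m²·s⁻³
  (5) [electromotive force] = kg·m²·s⁻³·A⁻¹
Only (1) matches kg·m²·s⁻³·A⁻².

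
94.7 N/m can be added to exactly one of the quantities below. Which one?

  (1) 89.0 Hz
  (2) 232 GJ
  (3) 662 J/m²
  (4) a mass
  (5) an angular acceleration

(3)

Reference: N·m⁻¹ = kg·m·s⁻²·m⁻¹ = kg·s⁻².
Each option:
  (1) Hz = s⁻¹
  (2) J = N·m = kg·m²·s⁻²
  (3) J·m⁻² = N·m·m⁻² = kg·s⁻²  ← same
  (4) [mass] = kg
  (5) [angular acceleration] = s⁻²
Only (3) matches kg·s⁻².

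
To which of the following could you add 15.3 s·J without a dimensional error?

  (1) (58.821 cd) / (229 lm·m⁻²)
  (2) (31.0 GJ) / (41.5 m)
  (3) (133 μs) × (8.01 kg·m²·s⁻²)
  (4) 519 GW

Reference: J·s = N·m·s = kg·m²·s⁻¹.
Each option:
  (1) [cd] / [m⁻²·cd] = m²
  (2) [kg·m²·s⁻²] / [m] = kg·m·s⁻²
  (3) [s] · [kg·m²·s⁻²] = kg·m²·s⁻¹  ← same
  (4) W = J·s⁻¹ = kg·m²·s⁻³
Only (3) matches kg·m²·s⁻¹.

(3)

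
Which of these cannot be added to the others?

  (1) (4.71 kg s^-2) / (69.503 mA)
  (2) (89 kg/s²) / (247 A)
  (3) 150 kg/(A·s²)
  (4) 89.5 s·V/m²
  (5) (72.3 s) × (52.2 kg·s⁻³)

(5)

Work out the base dimensions of each:
  (1) [kg·s⁻²] / [A] = kg·s⁻²·A⁻¹
  (2) [kg·s⁻²] / [A] = kg·s⁻²·A⁻¹
  (3) kg·s⁻²·A⁻¹
  (4) V·s·m⁻² = J·C⁻¹·s·m⁻² = kg·s⁻²·A⁻¹
  (5) [s] · [kg·s⁻³] = kg·s⁻²
All reduce to kg·s⁻²·A⁻¹ except (5), which is kg·s⁻².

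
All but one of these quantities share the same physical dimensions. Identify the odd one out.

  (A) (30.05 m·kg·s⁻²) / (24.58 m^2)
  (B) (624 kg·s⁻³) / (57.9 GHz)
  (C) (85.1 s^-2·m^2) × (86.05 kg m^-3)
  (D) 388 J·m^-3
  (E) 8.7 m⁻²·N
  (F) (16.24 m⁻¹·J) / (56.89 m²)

(B)

Expand each in SI base units:
  (A) [kg·m·s⁻²] / [m²] = kg·m⁻¹·s⁻²
  (B) [kg·s⁻³] / [s⁻¹] = kg·s⁻²
  (C) [m²·s⁻²] · [kg·m⁻³] = kg·m⁻¹·s⁻²
  (D) J·m⁻³ = N·m·m⁻³ = kg·m⁻¹·s⁻²
  (E) N·m⁻² = kg·m·s⁻²·m⁻² = kg·m⁻¹·s⁻²
  (F) [kg·m·s⁻²] / [m²] = kg·m⁻¹·s⁻²
All reduce to kg·m⁻¹·s⁻² except (B), which is kg·s⁻².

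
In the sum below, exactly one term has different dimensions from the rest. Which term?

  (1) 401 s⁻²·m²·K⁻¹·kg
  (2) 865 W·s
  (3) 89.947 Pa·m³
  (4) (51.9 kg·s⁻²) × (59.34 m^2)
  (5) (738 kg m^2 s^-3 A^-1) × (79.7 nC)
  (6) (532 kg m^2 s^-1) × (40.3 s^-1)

(1)

In SI base units:
  (1) kg·m²·s⁻²·K⁻¹
  (2) W·s = J·s⁻¹·s = kg·m²·s⁻²
  (3) Pa·m³ = N·m⁻²·m³ = kg·m²·s⁻²
  (4) [kg·s⁻²] · [m²] = kg·m²·s⁻²
  (5) [kg·m²·s⁻³·A⁻¹] · [s·A] = kg·m²·s⁻²
  (6) [kg·m²·s⁻¹] · [s⁻¹] = kg·m²·s⁻²
All reduce to kg·m²·s⁻² except (1), which is kg·m²·s⁻²·K⁻¹.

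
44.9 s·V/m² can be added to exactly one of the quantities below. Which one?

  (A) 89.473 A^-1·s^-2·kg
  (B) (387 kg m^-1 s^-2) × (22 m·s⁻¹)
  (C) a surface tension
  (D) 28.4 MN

(A)

Reference: V·s·m⁻² = J·C⁻¹·s·m⁻² = kg·s⁻²·A⁻¹.
Each option:
  (A) kg·s⁻²·A⁻¹  ← same
  (B) [kg·m⁻¹·s⁻²] · [m·s⁻¹] = kg·s⁻³
  (C) [surface tension] = kg·s⁻²
  (D) N = kg·m·s⁻²
Only (A) matches kg·s⁻²·A⁻¹.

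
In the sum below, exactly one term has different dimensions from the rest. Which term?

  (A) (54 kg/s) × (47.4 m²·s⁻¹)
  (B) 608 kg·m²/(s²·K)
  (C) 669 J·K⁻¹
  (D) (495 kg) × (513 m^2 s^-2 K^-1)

(A)

Work out the base dimensions of each:
  (A) [kg·s⁻¹] · [m²·s⁻¹] = kg·m²·s⁻²
  (B) kg·m²·s⁻²·K⁻¹
  (C) J·K⁻¹ = N·m·K⁻¹ = kg·m²·s⁻²·K⁻¹
  (D) [kg] · [m²·s⁻²·K⁻¹] = kg·m²·s⁻²·K⁻¹
All reduce to kg·m²·s⁻²·K⁻¹ except (A), which is kg·m²·s⁻².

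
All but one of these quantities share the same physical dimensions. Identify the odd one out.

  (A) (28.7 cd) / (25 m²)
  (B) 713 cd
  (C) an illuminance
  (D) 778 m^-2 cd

(B)

Work out the base dimensions of each:
  (A) [cd] / [m²] = m⁻²·cd
  (B) cd
  (C) [illuminance] = m⁻²·cd
  (D) m⁻²·cd
All reduce to m⁻²·cd except (B), which is cd.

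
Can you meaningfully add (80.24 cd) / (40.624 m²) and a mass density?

No

Expand each in SI base units:
  (80.24 cd) / (40.624 m²):  [cd] / [m²] = m⁻²·cd
  a mass density:  [mass density] = kg·m⁻³
m⁻²·cd ≠ kg·m⁻³, so they cannot be added.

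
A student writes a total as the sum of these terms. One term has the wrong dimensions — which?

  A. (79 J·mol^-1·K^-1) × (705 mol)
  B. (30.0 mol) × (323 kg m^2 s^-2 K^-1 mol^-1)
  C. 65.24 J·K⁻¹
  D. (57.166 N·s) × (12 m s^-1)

Reduce each to base SI dimensions:
  A. [kg·m²·s⁻²·K⁻¹·mol⁻¹] · [mol] = kg·m²·s⁻²·K⁻¹
  B. [mol] · [kg·m²·s⁻²·K⁻¹·mol⁻¹] = kg·m²·s⁻²·K⁻¹
  C. J·K⁻¹ = N·m·K⁻¹ = kg·m²·s⁻²·K⁻¹
  D. [kg·m·s⁻¹] · [m·s⁻¹] = kg·m²·s⁻²
All reduce to kg·m²·s⁻²·K⁻¹ except D., which is kg·m²·s⁻².

D.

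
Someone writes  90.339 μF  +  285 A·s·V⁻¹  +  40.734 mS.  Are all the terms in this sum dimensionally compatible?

Dimensions:
  90.339 μF:  F = C·V⁻¹ = kg⁻¹·m⁻²·s⁴·A²
  285 A·s·V⁻¹:  A·s·V⁻¹ = A·s·(J·C⁻¹)⁻¹ = kg⁻¹·m⁻²·s⁴·A²
  40.734 mS:  S = Ω⁻¹ = kg⁻¹·m⁻²·s³·A²
The terms do not share a single dimension (kg⁻¹·m⁻²·s³·A² vs kg⁻¹·m⁻²·s⁴·A²).

No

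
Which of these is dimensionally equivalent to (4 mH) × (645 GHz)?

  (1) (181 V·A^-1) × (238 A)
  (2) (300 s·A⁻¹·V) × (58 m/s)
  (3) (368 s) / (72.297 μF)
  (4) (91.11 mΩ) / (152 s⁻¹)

Reference: [kg·m²·s⁻²·A⁻²] · [s⁻¹] = kg·m²·s⁻³·A⁻².
Each option:
  (1) [kg·m²·s⁻³·A⁻²] · [A] = kg·m²·s⁻³·A⁻¹
  (2) [kg·m²·s⁻²·A⁻²] · [m·s⁻¹] = kg·m³·s⁻³·A⁻²
  (3) [s] / [kg⁻¹·m⁻²·s⁴·A²] = kg·m²·s⁻³·A⁻²  ← same
  (4) [kg·m²·s⁻³·A⁻²] / [s⁻¹] = kg·m²·s⁻²·A⁻²
Only (3) matches kg·m²·s⁻³·A⁻².

(3)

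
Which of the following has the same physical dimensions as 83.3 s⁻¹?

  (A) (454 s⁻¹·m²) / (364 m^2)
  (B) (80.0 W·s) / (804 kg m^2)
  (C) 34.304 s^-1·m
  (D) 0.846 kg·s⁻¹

Reference: s⁻¹.
Each option:
  (A) [m²·s⁻¹] / [m²] = s⁻¹  ← same
  (B) [kg·m²·s⁻²] / [kg·m²] = s⁻²
  (C) m·s⁻¹
  (D) kg·s⁻¹
Only (A) matches s⁻¹.

(A)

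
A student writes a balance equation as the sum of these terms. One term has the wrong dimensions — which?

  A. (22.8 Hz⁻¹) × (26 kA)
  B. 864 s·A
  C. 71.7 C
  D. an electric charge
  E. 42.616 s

E.

In SI base units:
  A. [s] · [A] = s·A
  B. A·s = s·A
  C. C = s·A
  D. [electric charge] = s·A
  E. s
All reduce to s·A except E., which is s.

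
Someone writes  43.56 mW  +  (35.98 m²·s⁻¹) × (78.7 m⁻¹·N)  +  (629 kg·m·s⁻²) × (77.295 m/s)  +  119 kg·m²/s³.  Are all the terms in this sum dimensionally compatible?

Reduce each to base SI dimensions:
  43.56 mW:  W = J·s⁻¹ = kg·m²·s⁻³
  (35.98 m²·s⁻¹) × (78.7 m⁻¹·N):  [m²·s⁻¹] · [kg·s⁻²] = kg·m²·s⁻³
  (629 kg·m·s⁻²) × (77.295 m/s):  [kg·m·s⁻²] · [m·s⁻¹] = kg·m²·s⁻³
  119 kg·m²/s³:  kg·m²·s⁻³
Every term reduces to kg·m²·s⁻³.

Yes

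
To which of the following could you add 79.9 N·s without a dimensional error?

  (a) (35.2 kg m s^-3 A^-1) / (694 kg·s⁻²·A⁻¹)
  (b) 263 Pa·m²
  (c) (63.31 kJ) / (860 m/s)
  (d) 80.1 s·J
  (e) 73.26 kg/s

(c)

Reference: N·s = kg·m·s⁻²·s = kg·m·s⁻¹.
Each option:
  (a) [kg·m·s⁻³·A⁻¹] / [kg·s⁻²·A⁻¹] = m·s⁻¹
  (b) Pa·m² = N·m⁻²·m² = kg·m·s⁻²
  (c) [kg·m²·s⁻²] / [m·s⁻¹] = kg·m·s⁻¹  ← same
  (d) J·s = N·m·s = kg·m²·s⁻¹
  (e) kg·s⁻¹
Only (c) matches kg·m·s⁻¹.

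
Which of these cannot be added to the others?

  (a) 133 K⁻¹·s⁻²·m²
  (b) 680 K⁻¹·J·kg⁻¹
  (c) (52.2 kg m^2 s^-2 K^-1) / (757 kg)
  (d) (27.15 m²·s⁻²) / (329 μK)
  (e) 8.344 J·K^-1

Dimensions:
  (a) m²·s⁻²·K⁻¹
  (b) J·kg⁻¹·K⁻¹ = N·m·kg⁻¹·K⁻¹ = m²·s⁻²·K⁻¹
  (c) [kg·m²·s⁻²·K⁻¹] / [kg] = m²·s⁻²·K⁻¹
  (d) [m²·s⁻²] / [K] = m²·s⁻²·K⁻¹
  (e) J·K⁻¹ = N·m·K⁻¹ = kg·m²·s⁻²·K⁻¹
All reduce to m²·s⁻²·K⁻¹ except (e), which is kg·m²·s⁻²·K⁻¹.

(e)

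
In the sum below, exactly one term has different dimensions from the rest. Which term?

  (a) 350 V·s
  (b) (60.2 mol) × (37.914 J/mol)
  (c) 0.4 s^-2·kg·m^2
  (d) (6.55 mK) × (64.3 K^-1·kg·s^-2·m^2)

Reduce each to base SI dimensions:
  (a) V·s = J·C⁻¹·s = kg·m²·s⁻²·A⁻¹
  (b) [mol] · [kg·m²·s⁻²·mol⁻¹] = kg·m²·s⁻²
  (c) kg·m²·s⁻²
  (d) [K] · [kg·m²·s⁻²·K⁻¹] = kg·m²·s⁻²
All reduce to kg·m²·s⁻² except (a), which is kg·m²·s⁻²·A⁻¹.

(a)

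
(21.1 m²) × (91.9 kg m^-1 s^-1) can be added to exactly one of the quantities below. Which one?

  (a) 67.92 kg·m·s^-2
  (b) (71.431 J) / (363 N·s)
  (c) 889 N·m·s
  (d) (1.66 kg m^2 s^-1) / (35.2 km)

Reference: [m²] · [kg·m⁻¹·s⁻¹] = kg·m·s⁻¹.
Each option:
  (a) kg·m·s⁻²
  (b) [kg·m²·s⁻²] / [kg·m·s⁻¹] = m·s⁻¹
  (c) N·m·s = kg·m·s⁻²·m·s = kg·m²·s⁻¹
  (d) [kg·m²·s⁻¹] / [m] = kg·m·s⁻¹  ← same
Only (d) matches kg·m·s⁻¹.

(d)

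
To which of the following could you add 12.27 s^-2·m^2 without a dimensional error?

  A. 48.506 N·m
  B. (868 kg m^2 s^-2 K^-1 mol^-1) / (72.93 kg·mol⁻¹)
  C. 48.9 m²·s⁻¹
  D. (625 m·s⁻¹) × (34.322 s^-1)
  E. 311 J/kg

Reference: m²·s⁻².
Each option:
  A. N·m = kg·m·s⁻²·m = kg·m²·s⁻²
  B. [kg·m²·s⁻²·K⁻¹·mol⁻¹] / [kg·mol⁻¹] = m²·s⁻²·K⁻¹
  C. m²·s⁻¹
  D. [m·s⁻¹] · [s⁻¹] = m·s⁻²
  E. J·kg⁻¹ = N·m·kg⁻¹ = m²·s⁻²  ← same
Only E. matches m²·s⁻².

E.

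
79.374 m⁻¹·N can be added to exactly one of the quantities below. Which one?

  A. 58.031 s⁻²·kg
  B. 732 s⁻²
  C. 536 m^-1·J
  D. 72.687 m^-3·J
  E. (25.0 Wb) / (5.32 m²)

Reference: N·m⁻¹ = kg·m·s⁻²·m⁻¹ = kg·s⁻².
Each option:
  A. kg·s⁻²  ← same
  B. s⁻²
  C. J·m⁻¹ = N·m·m⁻¹ = kg·m·s⁻²
  D. J·m⁻³ = N·m·m⁻³ = kg·m⁻¹·s⁻²
  E. [kg·m²·s⁻²·A⁻¹] / [m²] = kg·s⁻²·A⁻¹
Only A. matches kg·s⁻².

A.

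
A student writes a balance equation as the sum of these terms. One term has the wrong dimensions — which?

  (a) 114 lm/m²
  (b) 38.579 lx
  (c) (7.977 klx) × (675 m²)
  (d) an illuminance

Reduce each to base SI dimensions:
  (a) lm·m⁻² = cd·m⁻² = m⁻²·cd
  (b) lx = lm·m⁻² = m⁻²·cd
  (c) [m⁻²·cd] · [m²] = cd
  (d) [illuminance] = m⁻²·cd
All reduce to m⁻²·cd except (c), which is cd.

(c)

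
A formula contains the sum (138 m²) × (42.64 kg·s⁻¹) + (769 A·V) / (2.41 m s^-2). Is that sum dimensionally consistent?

No

Reduce each to base SI dimensions:
  (138 m²) × (42.64 kg·s⁻¹):  [m²] · [kg·s⁻¹] = kg·m²·s⁻¹
  (769 A·V) / (2.41 m s^-2):  [kg·m²·s⁻³] / [m·s⁻²] = kg·m·s⁻¹
kg·m²·s⁻¹ ≠ kg·m·s⁻¹, so they cannot be added.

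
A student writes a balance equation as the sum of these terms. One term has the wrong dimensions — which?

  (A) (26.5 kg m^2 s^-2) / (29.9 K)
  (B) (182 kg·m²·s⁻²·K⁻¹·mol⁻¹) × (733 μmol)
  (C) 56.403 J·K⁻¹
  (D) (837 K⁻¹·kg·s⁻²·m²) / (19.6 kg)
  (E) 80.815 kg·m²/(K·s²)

(D)

In SI base units:
  (A) [kg·m²·s⁻²] / [K] = kg·m²·s⁻²·K⁻¹
  (B) [kg·m²·s⁻²·K⁻¹·mol⁻¹] · [mol] = kg·m²·s⁻²·K⁻¹
  (C) J·K⁻¹ = N·m·K⁻¹ = kg·m²·s⁻²·K⁻¹
  (D) [kg·m²·s⁻²·K⁻¹] / [kg] = m²·s⁻²·K⁻¹
  (E) kg·m²·s⁻²·K⁻¹
All reduce to kg·m²·s⁻²·K⁻¹ except (D), which is m²·s⁻²·K⁻¹.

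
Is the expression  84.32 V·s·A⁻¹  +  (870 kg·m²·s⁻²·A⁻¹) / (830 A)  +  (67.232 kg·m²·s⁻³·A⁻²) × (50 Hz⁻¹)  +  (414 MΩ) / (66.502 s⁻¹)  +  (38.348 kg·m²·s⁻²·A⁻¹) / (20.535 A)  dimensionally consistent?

Yes

Reduce each to base SI dimensions:
  84.32 V·s·A⁻¹:  V·s·A⁻¹ = J·C⁻¹·s·A⁻¹ = kg·m²·s⁻²·A⁻²
  (870 kg·m²·s⁻²·A⁻¹) / (830 A):  [kg·m²·s⁻²·A⁻¹] / [A] = kg·m²·s⁻²·A⁻²
  (67.232 kg·m²·s⁻³·A⁻²) × (50 Hz⁻¹):  [kg·m²·s⁻³·A⁻²] · [s] = kg·m²·s⁻²·A⁻²
  (414 MΩ) / (66.502 s⁻¹):  [kg·m²·s⁻³·A⁻²] / [s⁻¹] = kg·m²·s⁻²·A⁻²
  (38.348 kg·m²·s⁻²·A⁻¹) / (20.535 A):  [kg·m²·s⁻²·A⁻¹] / [A] = kg·m²·s⁻²·A⁻²
Every term reduces to kg·m²·s⁻²·A⁻².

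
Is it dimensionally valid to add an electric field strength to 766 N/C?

Yes

Dimensions:
  an electric field strength:  [electric field strength] = kg·m·s⁻³·A⁻¹
  766 N/C:  N·C⁻¹ = kg·m·s⁻²·(s·A)⁻¹ = kg·m·s⁻³·A⁻¹
Both are kg·m·s⁻³·A⁻¹, so they have the same dimensions and can be added.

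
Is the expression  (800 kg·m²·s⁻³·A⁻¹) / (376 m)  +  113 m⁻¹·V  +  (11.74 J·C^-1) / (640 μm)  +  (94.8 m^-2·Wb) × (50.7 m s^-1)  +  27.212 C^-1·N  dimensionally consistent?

Work out the base dimensions of each:
  (800 kg·m²·s⁻³·A⁻¹) / (376 m):  [kg·m²·s⁻³·A⁻¹] / [m] = kg·m·s⁻³·A⁻¹
  113 m⁻¹·V:  V·m⁻¹ = J·C⁻¹·m⁻¹ = kg·m·s⁻³·A⁻¹
  (11.74 J·C^-1) / (640 μm):  [kg·m²·s⁻³·A⁻¹] / [m] = kg·m·s⁻³·A⁻¹
  (94.8 m^-2·Wb) × (50.7 m s^-1):  [kg·s⁻²·A⁻¹] · [m·s⁻¹] = kg·m·s⁻³·A⁻¹
  27.212 C^-1·N:  N·C⁻¹ = kg·m·s⁻²·(s·A)⁻¹ = kg·m·s⁻³·A⁻¹
Every term reduces to kg·m·s⁻³·A⁻¹.

Yes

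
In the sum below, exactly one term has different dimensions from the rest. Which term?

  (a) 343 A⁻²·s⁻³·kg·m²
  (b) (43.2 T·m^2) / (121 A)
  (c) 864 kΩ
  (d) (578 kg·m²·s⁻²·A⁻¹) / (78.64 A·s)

(b)

Expand each in SI base units:
  (a) kg·m²·s⁻³·A⁻²
  (b) [kg·m²·s⁻²·A⁻¹] / [A] = kg·m²·s⁻²·A⁻²
  (c) Ω = V·A⁻¹ = kg·m²·s⁻³·A⁻²
  (d) [kg·m²·s⁻²·A⁻¹] / [s·A] = kg·m²·s⁻³·A⁻²
All reduce to kg·m²·s⁻³·A⁻² except (b), which is kg·m²·s⁻²·A⁻².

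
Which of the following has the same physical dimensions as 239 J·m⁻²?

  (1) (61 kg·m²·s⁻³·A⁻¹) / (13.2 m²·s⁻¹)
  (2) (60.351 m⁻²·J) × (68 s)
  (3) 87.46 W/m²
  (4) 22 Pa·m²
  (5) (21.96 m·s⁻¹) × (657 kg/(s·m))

Reference: J·m⁻² = N·m·m⁻² = kg·s⁻².
Each option:
  (1) [kg·m²·s⁻³·A⁻¹] / [m²·s⁻¹] = kg·s⁻²·A⁻¹
  (2) [kg·s⁻²] · [s] = kg·s⁻¹
  (3) W·m⁻² = J·s⁻¹·m⁻² = kg·s⁻³
  (4) Pa·m² = N·m⁻²·m² = kg·m·s⁻²
  (5) [m·s⁻¹] · [kg·m⁻¹·s⁻¹] = kg·s⁻²  ← same
Only (5) matches kg·s⁻².

(5)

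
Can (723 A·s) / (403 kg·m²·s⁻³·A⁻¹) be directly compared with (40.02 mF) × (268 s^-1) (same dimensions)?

No

Work out the base dimensions of each:
  (723 A·s) / (403 kg·m²·s⁻³·A⁻¹):  [s·A] / [kg·m²·s⁻³·A⁻¹] = kg⁻¹·m⁻²·s⁴·A²
  (40.02 mF) × (268 s^-1):  [kg⁻¹·m⁻²·s⁴·A²] · [s⁻¹] = kg⁻¹·m⁻²·s³·A²
kg⁻¹·m⁻²·s⁴·A² ≠ kg⁻¹·m⁻²·s³·A², so they cannot be added.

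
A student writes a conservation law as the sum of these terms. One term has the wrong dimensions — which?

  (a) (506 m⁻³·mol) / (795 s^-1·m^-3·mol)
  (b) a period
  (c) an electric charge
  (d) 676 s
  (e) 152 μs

(c)

In SI base units:
  (a) [m⁻³·mol] / [m⁻³·s⁻¹·mol] = s
  (b) [period] = s
  (c) [electric charge] = s·A
  (d) s
  (e) s
All reduce to s except (c), which is s·A.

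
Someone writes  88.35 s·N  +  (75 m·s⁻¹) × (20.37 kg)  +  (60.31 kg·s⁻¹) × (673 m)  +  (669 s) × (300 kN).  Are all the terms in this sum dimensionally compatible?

Yes

Reduce each to base SI dimensions:
  88.35 s·N:  N·s = kg·m·s⁻²·s = kg·m·s⁻¹
  (75 m·s⁻¹) × (20.37 kg):  [m·s⁻¹] · [kg] = kg·m·s⁻¹
  (60.31 kg·s⁻¹) × (673 m):  [kg·s⁻¹] · [m] = kg·m·s⁻¹
  (669 s) × (300 kN):  [s] · [kg·m·s⁻²] = kg·m·s⁻¹
Every term reduces to kg·m·s⁻¹.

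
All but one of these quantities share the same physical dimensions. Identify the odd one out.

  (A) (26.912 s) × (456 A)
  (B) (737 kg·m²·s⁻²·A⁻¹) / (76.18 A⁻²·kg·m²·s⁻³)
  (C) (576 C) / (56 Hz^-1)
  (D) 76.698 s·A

In SI base units:
  (A) [s] · [A] = s·A
  (B) [kg·m²·s⁻²·A⁻¹] / [kg·m²·s⁻³·A⁻²] = s·A
  (C) [s·A] / [s] = A
  (D) A·s = s·A
All reduce to s·A except (C), which is A.

(C)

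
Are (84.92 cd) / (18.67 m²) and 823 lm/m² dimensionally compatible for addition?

Work out the base dimensions of each:
  (84.92 cd) / (18.67 m²):  [cd] / [m²] = m⁻²·cd
  823 lm/m²:  lm·m⁻² = cd·m⁻² = m⁻²·cd
Both are m⁻²·cd, so they have the same dimensions and can be added.

Yes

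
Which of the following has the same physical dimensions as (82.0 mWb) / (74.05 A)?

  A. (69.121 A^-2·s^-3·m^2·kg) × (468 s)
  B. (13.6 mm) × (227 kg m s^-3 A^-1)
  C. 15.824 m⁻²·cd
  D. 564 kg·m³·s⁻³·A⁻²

A.

Reference: [kg·m²·s⁻²·A⁻¹] / [A] = kg·m²·s⁻²·A⁻².
Each option:
  A. [kg·m²·s⁻³·A⁻²] · [s] = kg·m²·s⁻²·A⁻²  ← same
  B. [m] · [kg·m·s⁻³·A⁻¹] = kg·m²·s⁻³·A⁻¹
  C. m⁻²·cd
  D. kg·m³·s⁻³·A⁻²
Only A. matches kg·m²·s⁻²·A⁻².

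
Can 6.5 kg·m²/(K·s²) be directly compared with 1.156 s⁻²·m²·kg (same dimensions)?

Work out the base dimensions of each:
  6.5 kg·m²/(K·s²):  kg·m²·s⁻²·K⁻¹
  1.156 s⁻²·m²·kg:  kg·m²·s⁻²
kg·m²·s⁻²·K⁻¹ ≠ kg·m²·s⁻², so they cannot be added.

No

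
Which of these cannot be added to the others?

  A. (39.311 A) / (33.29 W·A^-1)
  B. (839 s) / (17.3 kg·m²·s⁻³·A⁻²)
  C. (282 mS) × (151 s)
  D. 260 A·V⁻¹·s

A.

Dimensions:
  A. [A] / [kg·m²·s⁻³·A⁻¹] = kg⁻¹·m⁻²·s³·A²
  B. [s] / [kg·m²·s⁻³·A⁻²] = kg⁻¹·m⁻²·s⁴·A²
  C. [kg⁻¹·m⁻²·s³·A²] · [s] = kg⁻¹·m⁻²·s⁴·A²
  D. A·s·V⁻¹ = A·s·(J·C⁻¹)⁻¹ = kg⁻¹·m⁻²·s⁴·A²
All reduce to kg⁻¹·m⁻²·s⁴·A² except A., which is kg⁻¹·m⁻²·s³·A².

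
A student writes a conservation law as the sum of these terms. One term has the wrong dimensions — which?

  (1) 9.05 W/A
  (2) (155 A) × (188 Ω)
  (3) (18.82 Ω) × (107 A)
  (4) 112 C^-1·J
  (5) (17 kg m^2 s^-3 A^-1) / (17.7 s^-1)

(5)

Work out the base dimensions of each:
  (1) W·A⁻¹ = J·s⁻¹·A⁻¹ = kg·m²·s⁻³·A⁻¹
  (2) [A] · [kg·m²·s⁻³·A⁻²] = kg·m²·s⁻³·A⁻¹
  (3) [kg·m²·s⁻³·A⁻²] · [A] = kg·m²·s⁻³·A⁻¹
  (4) J·C⁻¹ = N·m·(s·A)⁻¹ = kg·m²·s⁻³·A⁻¹
  (5) [kg·m²·s⁻³·A⁻¹] / [s⁻¹] = kg·m²·s⁻²·A⁻¹
All reduce to kg·m²·s⁻³·A⁻¹ except (5), which is kg·m²·s⁻²·A⁻¹.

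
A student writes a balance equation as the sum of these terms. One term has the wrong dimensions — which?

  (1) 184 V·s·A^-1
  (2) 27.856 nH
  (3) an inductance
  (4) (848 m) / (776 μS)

(4)

Dimensions:
  (1) V·s·A⁻¹ = J·C⁻¹·s·A⁻¹ = kg·m²·s⁻²·A⁻²
  (2) H = V·s·A⁻¹ = kg·m²·s⁻²·A⁻²
  (3) [inductance] = kg·m²·s⁻²·A⁻²
  (4) [m] / [kg⁻¹·m⁻²·s³·A²] = kg·m³·s⁻³·A⁻²
All reduce to kg·m²·s⁻²·A⁻² except (4), which is kg·m³·s⁻³·A⁻².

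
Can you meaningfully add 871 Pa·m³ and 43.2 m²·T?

No

Reduce each to base SI dimensions:
  871 Pa·m³:  Pa·m³ = N·m⁻²·m³ = kg·m²·s⁻²
  43.2 m²·T:  T·m² = Wb·m⁻²·m² = kg·m²·s⁻²·A⁻¹
kg·m²·s⁻² ≠ kg·m²·s⁻²·A⁻¹, so they cannot be added.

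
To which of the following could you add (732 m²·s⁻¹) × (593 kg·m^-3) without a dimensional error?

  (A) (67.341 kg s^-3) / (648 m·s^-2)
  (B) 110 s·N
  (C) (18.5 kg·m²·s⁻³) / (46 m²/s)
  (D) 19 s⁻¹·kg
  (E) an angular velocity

(A)

Reference: [m²·s⁻¹] · [kg·m⁻³] = kg·m⁻¹·s⁻¹.
Each option:
  (A) [kg·s⁻³] / [m·s⁻²] = kg·m⁻¹·s⁻¹  ← same
  (B) N·s = kg·m·s⁻²·s = kg·m·s⁻¹
  (C) [kg·m²·s⁻³] / [m²·s⁻¹] = kg·s⁻²
  (D) kg·s⁻¹
  (E) [angular velocity] = s⁻¹
Only (A) matches kg·m⁻¹·s⁻¹.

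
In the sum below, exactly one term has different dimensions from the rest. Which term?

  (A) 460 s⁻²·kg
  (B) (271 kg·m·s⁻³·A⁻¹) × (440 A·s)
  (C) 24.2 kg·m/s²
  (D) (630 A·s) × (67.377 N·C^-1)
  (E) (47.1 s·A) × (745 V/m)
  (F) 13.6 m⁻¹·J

Reduce each to base SI dimensions:
  (A) kg·s⁻²
  (B) [kg·m·s⁻³·A⁻¹] · [s·A] = kg·m·s⁻²
  (C) kg·m·s⁻²
  (D) [s·A] · [kg·m·s⁻³·A⁻¹] = kg·m·s⁻²
  (E) [s·A] · [kg·m·s⁻³·A⁻¹] = kg·m·s⁻²
  (F) J·m⁻¹ = N·m·m⁻¹ = kg·m·s⁻²
All reduce to kg·m·s⁻² except (A), which is kg·s⁻².

(A)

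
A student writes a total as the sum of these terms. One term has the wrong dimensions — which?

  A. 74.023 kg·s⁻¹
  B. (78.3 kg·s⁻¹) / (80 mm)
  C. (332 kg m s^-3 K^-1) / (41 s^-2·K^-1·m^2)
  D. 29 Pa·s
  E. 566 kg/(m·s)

Reduce each to base SI dimensions:
  A. kg·s⁻¹
  B. [kg·s⁻¹] / [m] = kg·m⁻¹·s⁻¹
  C. [kg·m·s⁻³·K⁻¹] / [m²·s⁻²·K⁻¹] = kg·m⁻¹·s⁻¹
  D. Pa·s = N·m⁻²·s = kg·m⁻¹·s⁻¹
  E. kg·m⁻¹·s⁻¹
All reduce to kg·m⁻¹·s⁻¹ except A., which is kg·s⁻¹.

A.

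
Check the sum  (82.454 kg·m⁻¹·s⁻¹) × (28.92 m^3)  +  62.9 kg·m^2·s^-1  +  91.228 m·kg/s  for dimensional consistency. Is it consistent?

No

In SI base units:
  (82.454 kg·m⁻¹·s⁻¹) × (28.92 m^3):  [kg·m⁻¹·s⁻¹] · [m³] = kg·m²·s⁻¹
  62.9 kg·m^2·s^-1:  kg·m²·s⁻¹
  91.228 m·kg/s:  kg·m·s⁻¹
The terms do not share a single dimension (kg·m²·s⁻¹ vs kg·m·s⁻¹).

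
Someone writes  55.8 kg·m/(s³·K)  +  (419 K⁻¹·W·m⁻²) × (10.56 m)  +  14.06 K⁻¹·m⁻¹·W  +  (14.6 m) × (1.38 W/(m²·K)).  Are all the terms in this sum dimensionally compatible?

Yes

Expand each in SI base units:
  55.8 kg·m/(s³·K):  kg·m·s⁻³·K⁻¹
  (419 K⁻¹·W·m⁻²) × (10.56 m):  [kg·s⁻³·K⁻¹] · [m] = kg·m·s⁻³·K⁻¹
  14.06 K⁻¹·m⁻¹·W:  W·m⁻¹·K⁻¹ = J·s⁻¹·m⁻¹·K⁻¹ = kg·m·s⁻³·K⁻¹
  (14.6 m) × (1.38 W/(m²·K)):  [m] · [kg·s⁻³·K⁻¹] = kg·m·s⁻³·K⁻¹
Every term reduces to kg·m·s⁻³·K⁻¹.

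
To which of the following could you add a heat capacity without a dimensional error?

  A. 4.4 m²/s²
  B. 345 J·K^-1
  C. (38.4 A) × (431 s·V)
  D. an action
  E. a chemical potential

B.

Reference: [heat capacity] = kg·m²·s⁻²·K⁻¹.
Each option:
  A. m²·s⁻²
  B. J·K⁻¹ = N·m·K⁻¹ = kg·m²·s⁻²·K⁻¹  ← same
  C. [A] · [kg·m²·s⁻²·A⁻¹] = kg·m²·s⁻²
  D. [action] = kg·m²·s⁻¹
  E. [chemical potential] = kg·m²·s⁻²·mol⁻¹
Only B. matches kg·m²·s⁻²·K⁻¹.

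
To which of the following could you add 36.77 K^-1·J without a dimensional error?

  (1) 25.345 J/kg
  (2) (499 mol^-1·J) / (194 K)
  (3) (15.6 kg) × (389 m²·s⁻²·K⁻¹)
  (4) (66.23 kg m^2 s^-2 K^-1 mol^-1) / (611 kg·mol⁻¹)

Reference: J·K⁻¹ = N·m·K⁻¹ = kg·m²·s⁻²·K⁻¹.
Each option:
  (1) J·kg⁻¹ = N·m·kg⁻¹ = m²·s⁻²
  (2) [kg·m²·s⁻²·mol⁻¹] / [K] = kg·m²·s⁻²·K⁻¹·mol⁻¹
  (3) [kg] · [m²·s⁻²·K⁻¹] = kg·m²·s⁻²·K⁻¹  ← same
  (4) [kg·m²·s⁻²·K⁻¹·mol⁻¹] / [kg·mol⁻¹] = m²·s⁻²·K⁻¹
Only (3) matches kg·m²·s⁻²·K⁻¹.

(3)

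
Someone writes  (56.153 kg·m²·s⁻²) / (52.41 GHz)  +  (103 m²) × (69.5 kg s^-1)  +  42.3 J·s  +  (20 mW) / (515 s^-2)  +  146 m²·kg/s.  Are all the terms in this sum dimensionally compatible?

Yes

Work out the base dimensions of each:
  (56.153 kg·m²·s⁻²) / (52.41 GHz):  [kg·m²·s⁻²] / [s⁻¹] = kg·m²·s⁻¹
  (103 m²) × (69.5 kg s^-1):  [m²] · [kg·s⁻¹] = kg·m²·s⁻¹
  42.3 J·s:  J·s = N·m·s = kg·m²·s⁻¹
  (20 mW) / (515 s^-2):  [kg·m²·s⁻³] / [s⁻²] = kg·m²·s⁻¹
  146 m²·kg/s:  kg·m²·s⁻¹
Every term reduces to kg·m²·s⁻¹.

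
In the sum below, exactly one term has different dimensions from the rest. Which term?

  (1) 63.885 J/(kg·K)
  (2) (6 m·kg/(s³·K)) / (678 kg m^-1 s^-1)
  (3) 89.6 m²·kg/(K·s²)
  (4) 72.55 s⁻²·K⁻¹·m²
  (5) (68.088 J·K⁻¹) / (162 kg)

In SI base units:
  (1) J·kg⁻¹·K⁻¹ = N·m·kg⁻¹·K⁻¹ = m²·s⁻²·K⁻¹
  (2) [kg·m·s⁻³·K⁻¹] / [kg·m⁻¹·s⁻¹] = m²·s⁻²·K⁻¹
  (3) kg·m²·s⁻²·K⁻¹
  (4) m²·s⁻²·K⁻¹
  (5) [kg·m²·s⁻²·K⁻¹] / [kg] = m²·s⁻²·K⁻¹
All reduce to m²·s⁻²·K⁻¹ except (3), which is kg·m²·s⁻²·K⁻¹.

(3)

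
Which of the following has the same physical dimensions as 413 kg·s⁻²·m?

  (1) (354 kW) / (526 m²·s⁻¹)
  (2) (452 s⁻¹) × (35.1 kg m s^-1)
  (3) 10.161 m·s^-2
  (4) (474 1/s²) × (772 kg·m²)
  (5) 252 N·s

Reference: kg·m·s⁻².
Each option:
  (1) [kg·m²·s⁻³] / [m²·s⁻¹] = kg·s⁻²
  (2) [s⁻¹] · [kg·m·s⁻¹] = kg·m·s⁻²  ← same
  (3) m·s⁻²
  (4) [s⁻²] · [kg·m²] = kg·m²·s⁻²
  (5) N·s = kg·m·s⁻²·s = kg·m·s⁻¹
Only (2) matches kg·m·s⁻².

(2)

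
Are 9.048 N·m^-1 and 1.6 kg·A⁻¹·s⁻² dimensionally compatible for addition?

Reduce each to base SI dimensions:
  9.048 N·m^-1:  N·m⁻¹ = kg·m·s⁻²·m⁻¹ = kg·s⁻²
  1.6 kg·A⁻¹·s⁻²:  kg·s⁻²·A⁻¹
kg·s⁻² ≠ kg·s⁻²·A⁻¹, so they cannot be added.

No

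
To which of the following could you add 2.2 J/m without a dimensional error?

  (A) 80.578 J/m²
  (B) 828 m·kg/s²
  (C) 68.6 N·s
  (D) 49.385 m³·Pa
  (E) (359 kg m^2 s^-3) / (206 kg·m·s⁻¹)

(B)

Reference: J·m⁻¹ = N·m·m⁻¹ = kg·m·s⁻².
Each option:
  (A) J·m⁻² = N·m·m⁻² = kg·s⁻²
  (B) kg·m·s⁻²  ← same
  (C) N·s = kg·m·s⁻²·s = kg·m·s⁻¹
  (D) Pa·m³ = N·m⁻²·m³ = kg·m²·s⁻²
  (E) [kg·m²·s⁻³] / [kg·m·s⁻¹] = m·s⁻²
Only (B) matches kg·m·s⁻².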